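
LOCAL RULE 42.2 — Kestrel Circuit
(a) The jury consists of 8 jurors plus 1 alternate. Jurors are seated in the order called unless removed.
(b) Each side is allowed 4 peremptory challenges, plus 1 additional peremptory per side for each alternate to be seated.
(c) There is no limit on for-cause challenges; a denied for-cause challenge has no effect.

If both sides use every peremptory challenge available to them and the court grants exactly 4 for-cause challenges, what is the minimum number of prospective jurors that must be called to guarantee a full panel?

23

Seats to fill: 8 + 1 alternates = 9.
Peremptories: 4 + 1×1 = 5 per side × 2 sides = 10.
For-cause removals: 4.
Minimum venire: 9 + 10 + 4 = 23.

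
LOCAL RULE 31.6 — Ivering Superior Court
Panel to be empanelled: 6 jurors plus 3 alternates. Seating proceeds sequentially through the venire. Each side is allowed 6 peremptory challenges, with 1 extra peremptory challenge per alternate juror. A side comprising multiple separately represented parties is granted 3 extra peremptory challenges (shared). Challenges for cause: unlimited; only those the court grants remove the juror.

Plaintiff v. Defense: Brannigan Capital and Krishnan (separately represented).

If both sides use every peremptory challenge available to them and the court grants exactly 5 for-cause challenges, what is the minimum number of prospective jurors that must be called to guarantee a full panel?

Seats to fill: 6 + 3 alternates = 9.
Peremptories — Plaintiff: 6 + 1×3 = 9; Defense: 6 + 1×3 + 3 = 12; total 21.
For-cause removals: 5.
Minimum venire: 9 + 21 + 5 = 35.

35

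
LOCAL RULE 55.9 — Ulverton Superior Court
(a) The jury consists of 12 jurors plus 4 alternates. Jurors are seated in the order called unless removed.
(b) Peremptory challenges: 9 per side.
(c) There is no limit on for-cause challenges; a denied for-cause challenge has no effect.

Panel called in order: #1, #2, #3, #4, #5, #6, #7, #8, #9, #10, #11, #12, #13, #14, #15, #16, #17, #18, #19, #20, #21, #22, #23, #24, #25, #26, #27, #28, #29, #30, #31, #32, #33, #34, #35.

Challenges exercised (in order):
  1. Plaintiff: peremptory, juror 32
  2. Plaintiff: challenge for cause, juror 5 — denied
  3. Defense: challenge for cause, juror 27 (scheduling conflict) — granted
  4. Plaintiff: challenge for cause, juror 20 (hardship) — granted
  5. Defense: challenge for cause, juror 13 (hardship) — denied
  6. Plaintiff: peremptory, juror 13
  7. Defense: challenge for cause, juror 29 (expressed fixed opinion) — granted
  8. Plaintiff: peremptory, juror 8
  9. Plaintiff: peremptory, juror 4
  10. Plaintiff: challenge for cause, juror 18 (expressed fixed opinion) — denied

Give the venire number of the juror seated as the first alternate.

16

Removed: #4, #8, #13, #20, #27, #29, #32. (#5, #18 stay — for-cause denied.)
Seating in order: seats 1–12 → #1, #2, #3, #5, #6, #7, #9, #10, #11, #12, #14, #15; alternates → #16, #17, #18, #19.
So alternate 1 is #16.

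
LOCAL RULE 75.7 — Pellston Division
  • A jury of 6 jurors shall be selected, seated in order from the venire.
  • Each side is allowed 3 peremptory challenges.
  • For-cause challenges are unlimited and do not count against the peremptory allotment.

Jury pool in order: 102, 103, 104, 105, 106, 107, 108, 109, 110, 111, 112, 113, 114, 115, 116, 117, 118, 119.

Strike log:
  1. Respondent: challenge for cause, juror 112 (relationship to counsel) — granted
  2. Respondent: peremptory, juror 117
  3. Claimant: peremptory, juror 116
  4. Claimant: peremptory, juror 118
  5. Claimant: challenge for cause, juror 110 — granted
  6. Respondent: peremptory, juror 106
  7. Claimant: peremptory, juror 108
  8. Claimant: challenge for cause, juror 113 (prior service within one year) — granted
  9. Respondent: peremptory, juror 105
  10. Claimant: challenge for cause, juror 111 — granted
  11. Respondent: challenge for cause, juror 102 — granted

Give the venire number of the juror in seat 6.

115

Removed: #102, #105, #106, #108, #110, #111, #112, #113, #116, #117, #118.
Seating in order: seats 1–6 → #103, #104, #107, #109, #114, #115.
So seat 6 is #115.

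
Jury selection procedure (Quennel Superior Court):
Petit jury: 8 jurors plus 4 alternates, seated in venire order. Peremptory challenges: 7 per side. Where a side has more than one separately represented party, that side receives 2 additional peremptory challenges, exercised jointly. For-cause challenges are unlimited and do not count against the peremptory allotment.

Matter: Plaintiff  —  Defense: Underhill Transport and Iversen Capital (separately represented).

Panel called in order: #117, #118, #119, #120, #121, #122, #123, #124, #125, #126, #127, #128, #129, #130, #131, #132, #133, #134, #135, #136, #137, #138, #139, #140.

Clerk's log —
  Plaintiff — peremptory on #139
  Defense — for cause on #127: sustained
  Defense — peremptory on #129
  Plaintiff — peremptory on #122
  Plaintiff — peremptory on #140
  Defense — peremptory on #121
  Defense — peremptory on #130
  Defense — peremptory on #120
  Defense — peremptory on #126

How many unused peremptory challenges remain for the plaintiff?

Plaintiff allotment: 7.
Plaintiff peremptories used: #139, #122, #140 — 3.
Remaining: 7 − 3 = 4.

4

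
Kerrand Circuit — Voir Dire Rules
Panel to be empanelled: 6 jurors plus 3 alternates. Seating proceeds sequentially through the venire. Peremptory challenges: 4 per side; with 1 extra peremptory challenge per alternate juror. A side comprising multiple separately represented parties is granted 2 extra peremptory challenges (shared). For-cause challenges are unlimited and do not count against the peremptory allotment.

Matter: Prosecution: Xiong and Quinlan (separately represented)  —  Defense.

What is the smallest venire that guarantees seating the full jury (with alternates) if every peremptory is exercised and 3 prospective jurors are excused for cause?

28

Seats to fill: 6 + 3 alternates = 9.
Peremptories — Prosecution: 4 + 1×3 + 2 = 9; Defense: 4 + 1×3 = 7; total 16.
For-cause removals: 3.
Minimum venire: 9 + 16 + 3 = 28.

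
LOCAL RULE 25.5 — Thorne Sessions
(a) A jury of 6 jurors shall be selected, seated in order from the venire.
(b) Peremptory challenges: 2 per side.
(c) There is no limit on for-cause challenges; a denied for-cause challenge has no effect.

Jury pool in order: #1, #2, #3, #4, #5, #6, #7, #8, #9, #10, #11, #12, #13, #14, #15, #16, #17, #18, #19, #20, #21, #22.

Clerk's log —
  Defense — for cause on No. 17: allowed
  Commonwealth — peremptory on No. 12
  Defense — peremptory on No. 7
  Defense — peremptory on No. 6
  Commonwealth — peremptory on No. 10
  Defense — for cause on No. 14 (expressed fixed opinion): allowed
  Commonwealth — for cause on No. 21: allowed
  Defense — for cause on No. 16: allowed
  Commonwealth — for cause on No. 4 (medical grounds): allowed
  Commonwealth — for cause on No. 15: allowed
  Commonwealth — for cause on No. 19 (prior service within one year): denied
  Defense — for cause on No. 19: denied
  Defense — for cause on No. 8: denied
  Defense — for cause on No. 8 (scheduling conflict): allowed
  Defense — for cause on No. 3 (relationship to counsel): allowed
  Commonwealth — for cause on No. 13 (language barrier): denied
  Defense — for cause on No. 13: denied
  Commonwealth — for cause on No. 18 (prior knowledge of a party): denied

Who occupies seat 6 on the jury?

13

Removed: #3, #4, #6, #7, #8, #10, #12, #14, #15, #16, #17, #21. (#13, #18, #19 stay — for-cause denied.)
Seating in order: seats 1–6 → #1, #2, #5, #9, #11, #13.
So seat 6 is #13.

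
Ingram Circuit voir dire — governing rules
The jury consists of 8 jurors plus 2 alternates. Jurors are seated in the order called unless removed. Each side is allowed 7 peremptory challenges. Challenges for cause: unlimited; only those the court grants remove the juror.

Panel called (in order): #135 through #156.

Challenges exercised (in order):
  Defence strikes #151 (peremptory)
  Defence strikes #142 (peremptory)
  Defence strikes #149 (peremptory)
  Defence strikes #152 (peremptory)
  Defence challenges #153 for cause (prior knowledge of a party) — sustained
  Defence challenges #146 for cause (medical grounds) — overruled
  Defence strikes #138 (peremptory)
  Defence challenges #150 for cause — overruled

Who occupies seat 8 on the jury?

Removed: #138, #142, #149, #151, #152, #153. (#146, #150 stay — for-cause denied.)
Seating in order: seats 1–8 → #135, #136, #137, #139, #140, #141, #143, #144; alternates → #145, #146.
So seat 8 is #144.

144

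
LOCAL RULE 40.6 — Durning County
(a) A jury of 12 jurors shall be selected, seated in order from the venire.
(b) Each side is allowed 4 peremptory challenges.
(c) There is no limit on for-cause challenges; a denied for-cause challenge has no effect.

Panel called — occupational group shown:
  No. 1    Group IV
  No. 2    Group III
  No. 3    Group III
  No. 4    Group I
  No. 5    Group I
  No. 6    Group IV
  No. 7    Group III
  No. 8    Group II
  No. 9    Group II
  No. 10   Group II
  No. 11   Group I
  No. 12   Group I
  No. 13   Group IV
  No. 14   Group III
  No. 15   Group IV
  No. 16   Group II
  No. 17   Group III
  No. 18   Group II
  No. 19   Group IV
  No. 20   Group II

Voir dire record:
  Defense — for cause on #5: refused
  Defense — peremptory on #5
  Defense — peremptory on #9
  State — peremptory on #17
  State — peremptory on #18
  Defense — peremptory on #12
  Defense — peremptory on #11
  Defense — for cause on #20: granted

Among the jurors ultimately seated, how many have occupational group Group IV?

4

Removed: #5, #9, #11, #12, #17, #18, #20.
Seated jurors 1–12: #1, #2, #3, #4, #6, #7, #8, #10, #13, #14, #15, #16.
Of those, in Group IV: #1, #6, #13, #15 → 4.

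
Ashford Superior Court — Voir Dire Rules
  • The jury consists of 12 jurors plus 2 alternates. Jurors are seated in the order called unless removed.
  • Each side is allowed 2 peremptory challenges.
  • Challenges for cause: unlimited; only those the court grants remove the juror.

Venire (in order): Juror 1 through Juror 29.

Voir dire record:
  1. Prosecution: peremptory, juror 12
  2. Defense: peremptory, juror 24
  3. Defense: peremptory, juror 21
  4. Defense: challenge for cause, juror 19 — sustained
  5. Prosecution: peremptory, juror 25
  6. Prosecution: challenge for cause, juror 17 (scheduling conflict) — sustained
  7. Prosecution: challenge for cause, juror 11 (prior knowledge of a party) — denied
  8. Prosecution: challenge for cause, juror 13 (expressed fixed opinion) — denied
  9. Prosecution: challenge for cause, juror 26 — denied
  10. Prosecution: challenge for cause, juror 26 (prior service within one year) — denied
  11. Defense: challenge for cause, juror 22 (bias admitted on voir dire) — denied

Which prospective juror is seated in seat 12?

Removed: #12, #17, #19, #21, #24, #25. (#11, #13, #22, #26 stay — for-cause denied.)
Seating in order: seats 1–12 → #1, #2, #3, #4, #5, #6, #7, #8, #9, #10, #11, #13; alternates → #14, #15.
So seat 12 is #13.

13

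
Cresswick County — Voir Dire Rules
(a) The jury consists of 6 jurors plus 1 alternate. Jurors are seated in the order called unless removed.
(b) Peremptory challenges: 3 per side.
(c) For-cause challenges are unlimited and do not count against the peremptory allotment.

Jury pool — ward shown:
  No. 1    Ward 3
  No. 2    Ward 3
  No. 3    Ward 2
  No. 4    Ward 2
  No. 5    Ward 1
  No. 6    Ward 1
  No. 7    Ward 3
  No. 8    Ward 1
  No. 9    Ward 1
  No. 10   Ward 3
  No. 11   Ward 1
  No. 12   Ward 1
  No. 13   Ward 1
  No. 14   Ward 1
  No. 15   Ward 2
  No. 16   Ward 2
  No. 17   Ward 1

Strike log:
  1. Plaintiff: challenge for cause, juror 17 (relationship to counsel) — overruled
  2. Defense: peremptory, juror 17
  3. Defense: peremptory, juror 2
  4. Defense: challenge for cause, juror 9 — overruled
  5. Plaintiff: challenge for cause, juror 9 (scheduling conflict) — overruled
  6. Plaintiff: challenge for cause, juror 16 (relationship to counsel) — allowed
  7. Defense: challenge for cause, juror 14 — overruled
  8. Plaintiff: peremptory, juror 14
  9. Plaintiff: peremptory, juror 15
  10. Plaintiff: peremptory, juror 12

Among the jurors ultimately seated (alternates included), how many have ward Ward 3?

Removed: #2, #12, #14, #15, #16, #17.
Seated (7 incl. alternates): #1, #3, #4, #5, #6, #7, #8.
Of those, in Ward 3: #1, #7 → 2.

2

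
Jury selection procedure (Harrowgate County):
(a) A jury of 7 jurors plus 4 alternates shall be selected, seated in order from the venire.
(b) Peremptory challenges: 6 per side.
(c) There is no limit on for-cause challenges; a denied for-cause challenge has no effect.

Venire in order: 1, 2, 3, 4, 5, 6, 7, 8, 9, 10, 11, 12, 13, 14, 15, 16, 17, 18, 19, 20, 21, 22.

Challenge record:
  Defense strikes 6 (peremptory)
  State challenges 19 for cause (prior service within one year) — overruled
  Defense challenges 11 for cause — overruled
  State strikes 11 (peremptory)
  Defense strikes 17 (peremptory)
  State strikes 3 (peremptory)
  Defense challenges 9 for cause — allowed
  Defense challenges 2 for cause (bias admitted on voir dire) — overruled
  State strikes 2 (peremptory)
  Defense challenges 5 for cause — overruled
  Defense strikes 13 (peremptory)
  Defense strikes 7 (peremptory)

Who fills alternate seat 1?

15

Removed: #2, #3, #6, #7, #9, #11, #13, #17. (#5, #19 stay — for-cause denied.)
Seating in order: seats 1–7 → #1, #4, #5, #8, #10, #12, #14; alternates → #15, #16, #18, #19.
So alternate 1 is #15.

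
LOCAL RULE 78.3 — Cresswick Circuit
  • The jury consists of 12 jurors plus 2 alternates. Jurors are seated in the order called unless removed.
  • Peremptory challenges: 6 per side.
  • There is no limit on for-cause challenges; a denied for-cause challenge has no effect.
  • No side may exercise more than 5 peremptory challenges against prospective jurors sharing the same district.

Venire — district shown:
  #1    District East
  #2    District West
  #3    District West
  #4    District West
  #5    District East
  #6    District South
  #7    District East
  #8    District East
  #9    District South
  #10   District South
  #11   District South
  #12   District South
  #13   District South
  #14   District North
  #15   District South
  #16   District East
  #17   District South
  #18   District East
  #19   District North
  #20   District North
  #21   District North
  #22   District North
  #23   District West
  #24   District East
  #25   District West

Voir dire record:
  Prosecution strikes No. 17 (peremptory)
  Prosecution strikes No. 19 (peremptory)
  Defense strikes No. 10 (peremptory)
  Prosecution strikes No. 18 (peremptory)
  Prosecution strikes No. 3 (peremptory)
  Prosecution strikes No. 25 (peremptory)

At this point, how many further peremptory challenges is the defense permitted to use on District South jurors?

4

Defense peremptories so far: #10 — 1 of 6 used, 5 left overall.
Against District South: #10 — 1 used; per-district cap 5 leaves 4.
Binding limit: min(5, 4) = 4.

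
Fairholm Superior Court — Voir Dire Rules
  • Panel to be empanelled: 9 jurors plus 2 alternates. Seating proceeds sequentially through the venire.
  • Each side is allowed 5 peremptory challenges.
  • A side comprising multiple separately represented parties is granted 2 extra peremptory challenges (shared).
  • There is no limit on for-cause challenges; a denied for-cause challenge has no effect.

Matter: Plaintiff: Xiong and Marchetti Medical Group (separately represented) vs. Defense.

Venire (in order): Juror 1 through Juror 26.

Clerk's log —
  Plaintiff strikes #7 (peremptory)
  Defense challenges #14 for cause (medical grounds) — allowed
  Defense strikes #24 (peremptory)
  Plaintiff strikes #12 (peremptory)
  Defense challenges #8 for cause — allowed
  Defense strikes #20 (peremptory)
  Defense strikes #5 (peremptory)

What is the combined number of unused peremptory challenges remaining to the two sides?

7

Plaintiff allotment: 5 base + 2 multi-party = 7. Defense allotment: 5.
Plaintiff peremptories used: #7, #12 — 2.
Defense peremptories used: #24, #20, #5 — 3 (for-cause on #14, #8 don't count).
Remaining: (7 − 2) + (5 − 3) = 7.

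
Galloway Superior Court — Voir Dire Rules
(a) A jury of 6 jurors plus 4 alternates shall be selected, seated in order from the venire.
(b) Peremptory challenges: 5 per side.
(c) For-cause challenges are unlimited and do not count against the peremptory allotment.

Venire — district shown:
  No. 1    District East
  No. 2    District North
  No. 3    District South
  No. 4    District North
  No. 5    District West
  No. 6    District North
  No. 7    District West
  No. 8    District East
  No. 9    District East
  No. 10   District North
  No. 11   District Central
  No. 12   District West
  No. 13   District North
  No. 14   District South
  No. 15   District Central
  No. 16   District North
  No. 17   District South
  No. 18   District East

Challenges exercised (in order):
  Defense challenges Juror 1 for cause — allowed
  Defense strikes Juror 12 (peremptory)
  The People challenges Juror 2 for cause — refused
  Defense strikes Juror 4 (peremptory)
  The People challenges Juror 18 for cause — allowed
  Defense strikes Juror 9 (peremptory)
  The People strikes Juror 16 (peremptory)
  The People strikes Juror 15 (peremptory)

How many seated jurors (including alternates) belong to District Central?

Removed: #1, #4, #9, #12, #15, #16, #18.
Seated (10 incl. alternates): #2, #3, #5, #6, #7, #8, #10, #11, #13, #14.
Of those, in District Central: #11 → 1.

1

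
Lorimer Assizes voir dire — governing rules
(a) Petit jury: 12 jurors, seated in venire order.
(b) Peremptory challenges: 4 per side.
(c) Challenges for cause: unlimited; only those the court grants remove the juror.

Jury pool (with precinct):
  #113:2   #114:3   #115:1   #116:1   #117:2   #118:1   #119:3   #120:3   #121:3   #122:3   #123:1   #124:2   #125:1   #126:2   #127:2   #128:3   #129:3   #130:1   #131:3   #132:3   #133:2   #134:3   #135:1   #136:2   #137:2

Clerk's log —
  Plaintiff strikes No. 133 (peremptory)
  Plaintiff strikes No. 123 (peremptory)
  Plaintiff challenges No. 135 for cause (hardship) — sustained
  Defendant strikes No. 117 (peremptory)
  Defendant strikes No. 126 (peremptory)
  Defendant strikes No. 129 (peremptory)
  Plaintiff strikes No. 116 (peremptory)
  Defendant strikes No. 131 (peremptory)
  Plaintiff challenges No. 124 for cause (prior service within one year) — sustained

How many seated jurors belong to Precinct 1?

Removed: #116, #117, #123, #124, #126, #129, #131, #133, #135.
Seated jurors 1–12: #113, #114, #115, #118, #119, #120, #121, #122, #125, #127, #128, #130.
Of those, in Precinct 1: #115, #118, #125, #130 → 4.

4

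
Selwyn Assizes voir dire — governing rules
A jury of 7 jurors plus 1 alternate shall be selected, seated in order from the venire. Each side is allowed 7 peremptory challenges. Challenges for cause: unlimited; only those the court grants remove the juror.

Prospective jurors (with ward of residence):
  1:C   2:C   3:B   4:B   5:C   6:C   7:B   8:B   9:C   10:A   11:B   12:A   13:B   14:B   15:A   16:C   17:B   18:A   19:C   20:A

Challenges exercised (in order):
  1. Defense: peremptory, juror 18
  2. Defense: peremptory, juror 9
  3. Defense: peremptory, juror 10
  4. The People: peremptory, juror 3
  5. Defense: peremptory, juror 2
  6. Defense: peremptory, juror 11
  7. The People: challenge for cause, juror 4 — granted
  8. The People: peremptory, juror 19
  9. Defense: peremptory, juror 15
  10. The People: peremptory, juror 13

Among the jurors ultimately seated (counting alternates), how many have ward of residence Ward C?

4

Removed: #2, #3, #4, #9, #10, #11, #13, #15, #18, #19.
Seated (8 incl. alternates): #1, #5, #6, #7, #8, #12, #14, #16.
Of those, in Ward C: #1, #5, #6, #16 → 4.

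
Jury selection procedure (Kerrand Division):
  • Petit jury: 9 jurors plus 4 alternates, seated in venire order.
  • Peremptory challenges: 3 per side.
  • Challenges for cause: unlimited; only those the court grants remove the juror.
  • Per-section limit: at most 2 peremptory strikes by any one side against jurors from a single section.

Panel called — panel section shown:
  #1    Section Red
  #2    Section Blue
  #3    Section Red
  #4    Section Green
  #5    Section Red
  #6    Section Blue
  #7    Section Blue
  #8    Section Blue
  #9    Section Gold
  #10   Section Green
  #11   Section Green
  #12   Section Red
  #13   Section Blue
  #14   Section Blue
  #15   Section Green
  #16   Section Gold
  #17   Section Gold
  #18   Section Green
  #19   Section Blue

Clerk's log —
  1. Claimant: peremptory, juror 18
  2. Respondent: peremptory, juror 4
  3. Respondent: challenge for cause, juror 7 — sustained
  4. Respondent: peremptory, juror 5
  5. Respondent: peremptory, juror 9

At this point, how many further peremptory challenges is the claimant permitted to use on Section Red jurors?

Claimant peremptories so far: #18 — 1 of 3 used, 2 left overall.
Against Section Red: none yet — per-section cap 2 leaves 2.
Binding limit: min(2, 2) = 2.

2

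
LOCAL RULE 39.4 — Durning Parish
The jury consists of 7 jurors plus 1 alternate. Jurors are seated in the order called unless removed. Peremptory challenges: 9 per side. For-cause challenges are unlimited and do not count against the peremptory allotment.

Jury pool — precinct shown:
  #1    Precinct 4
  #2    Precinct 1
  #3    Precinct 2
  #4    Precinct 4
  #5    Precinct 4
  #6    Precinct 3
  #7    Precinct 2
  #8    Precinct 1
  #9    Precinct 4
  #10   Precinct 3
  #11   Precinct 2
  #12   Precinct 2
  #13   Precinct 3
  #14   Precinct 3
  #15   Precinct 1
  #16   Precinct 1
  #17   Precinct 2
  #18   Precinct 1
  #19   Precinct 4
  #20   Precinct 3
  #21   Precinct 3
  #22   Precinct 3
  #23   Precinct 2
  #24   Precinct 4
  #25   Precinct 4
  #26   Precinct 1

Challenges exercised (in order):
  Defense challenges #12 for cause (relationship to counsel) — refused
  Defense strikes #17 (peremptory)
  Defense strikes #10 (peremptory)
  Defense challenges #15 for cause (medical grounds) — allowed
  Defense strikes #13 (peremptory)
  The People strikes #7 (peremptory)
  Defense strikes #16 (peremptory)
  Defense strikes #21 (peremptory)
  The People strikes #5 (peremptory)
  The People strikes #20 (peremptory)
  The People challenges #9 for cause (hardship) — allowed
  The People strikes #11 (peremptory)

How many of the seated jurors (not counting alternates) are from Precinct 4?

Removed: #5, #7, #9, #10, #11, #13, #15, #16, #17, #20, #21.
Seated jurors 1–7: #1, #2, #3, #4, #6, #8, #12 (alternates #14 not counted).
Of those, in Precinct 4: #1, #4 → 2.

2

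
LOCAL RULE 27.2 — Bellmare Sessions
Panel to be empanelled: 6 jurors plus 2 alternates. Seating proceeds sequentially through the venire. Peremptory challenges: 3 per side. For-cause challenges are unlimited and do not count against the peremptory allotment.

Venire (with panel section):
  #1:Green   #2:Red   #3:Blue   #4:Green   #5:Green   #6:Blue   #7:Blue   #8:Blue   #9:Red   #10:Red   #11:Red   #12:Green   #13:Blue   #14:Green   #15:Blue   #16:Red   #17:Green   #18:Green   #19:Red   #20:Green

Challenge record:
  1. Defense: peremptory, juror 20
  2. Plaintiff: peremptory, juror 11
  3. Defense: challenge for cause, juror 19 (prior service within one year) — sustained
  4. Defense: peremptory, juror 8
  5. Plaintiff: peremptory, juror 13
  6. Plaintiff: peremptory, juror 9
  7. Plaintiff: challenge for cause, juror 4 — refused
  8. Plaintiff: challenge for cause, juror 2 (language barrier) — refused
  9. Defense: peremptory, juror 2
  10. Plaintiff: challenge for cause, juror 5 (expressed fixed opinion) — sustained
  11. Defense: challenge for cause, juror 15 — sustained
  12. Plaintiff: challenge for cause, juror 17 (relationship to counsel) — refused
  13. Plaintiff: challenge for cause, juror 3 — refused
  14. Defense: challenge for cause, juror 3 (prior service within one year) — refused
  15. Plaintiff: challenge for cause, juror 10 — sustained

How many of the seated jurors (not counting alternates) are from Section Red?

Removed: #2, #5, #8, #9, #10, #11, #13, #15, #19, #20.
Seated jurors 1–6: #1, #3, #4, #6, #7, #12 (alternates #14, #16 not counted).
None of those are in Section Red → 0.

0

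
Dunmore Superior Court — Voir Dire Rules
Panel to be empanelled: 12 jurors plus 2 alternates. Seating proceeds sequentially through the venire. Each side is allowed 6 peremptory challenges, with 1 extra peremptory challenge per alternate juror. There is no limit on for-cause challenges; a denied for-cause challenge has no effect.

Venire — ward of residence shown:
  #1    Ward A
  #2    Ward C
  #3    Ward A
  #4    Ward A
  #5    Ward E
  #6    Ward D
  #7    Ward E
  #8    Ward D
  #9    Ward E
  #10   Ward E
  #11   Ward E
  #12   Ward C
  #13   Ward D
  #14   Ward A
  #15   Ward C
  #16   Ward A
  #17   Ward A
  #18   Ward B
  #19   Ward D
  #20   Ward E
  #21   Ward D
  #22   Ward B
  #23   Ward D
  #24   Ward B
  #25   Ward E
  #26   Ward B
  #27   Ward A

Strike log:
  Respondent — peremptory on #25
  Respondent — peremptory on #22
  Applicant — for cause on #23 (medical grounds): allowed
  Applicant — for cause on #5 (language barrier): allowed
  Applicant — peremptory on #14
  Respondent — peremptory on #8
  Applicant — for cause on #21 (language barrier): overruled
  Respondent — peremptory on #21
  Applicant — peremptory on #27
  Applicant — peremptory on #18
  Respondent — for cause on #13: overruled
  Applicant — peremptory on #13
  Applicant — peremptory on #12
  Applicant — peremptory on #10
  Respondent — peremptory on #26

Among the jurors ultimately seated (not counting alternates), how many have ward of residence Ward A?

5

Removed: #5, #8, #10, #12, #13, #14, #18, #21, #22, #23, #25, #26, #27.
Seated jurors 1–12: #1, #2, #3, #4, #6, #7, #9, #11, #15, #16, #17, #19 (alternates #20, #24 not counted).
Of those, in Ward A: #1, #3, #4, #16, #17 → 5.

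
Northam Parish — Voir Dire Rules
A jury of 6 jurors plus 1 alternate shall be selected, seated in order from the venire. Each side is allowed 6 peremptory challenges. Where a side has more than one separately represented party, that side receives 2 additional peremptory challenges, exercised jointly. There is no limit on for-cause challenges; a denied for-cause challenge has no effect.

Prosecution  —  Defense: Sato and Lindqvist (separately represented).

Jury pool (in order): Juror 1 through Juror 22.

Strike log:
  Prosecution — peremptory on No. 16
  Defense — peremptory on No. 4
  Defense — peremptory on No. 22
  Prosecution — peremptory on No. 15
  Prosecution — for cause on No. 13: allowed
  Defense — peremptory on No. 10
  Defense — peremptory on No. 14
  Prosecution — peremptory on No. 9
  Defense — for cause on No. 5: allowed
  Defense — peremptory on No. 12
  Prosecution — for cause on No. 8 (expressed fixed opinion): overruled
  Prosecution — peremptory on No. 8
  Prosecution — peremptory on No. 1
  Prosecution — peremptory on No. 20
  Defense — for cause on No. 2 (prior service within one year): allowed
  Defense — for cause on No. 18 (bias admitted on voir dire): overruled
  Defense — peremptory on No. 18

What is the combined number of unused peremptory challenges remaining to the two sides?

2

Prosecution allotment: 6. Defense allotment: 6 base + 2 multi-party = 8.
Prosecution peremptories used: #16, #15, #9, #8, #1, #20 — 6 (for-cause on #13, #8 don't count).
Defense peremptories used: #4, #22, #10, #14, #12, #18 — 6 (for-cause on #5, #2, #18 don't count).
Remaining: (6 − 6) + (8 − 6) = 2.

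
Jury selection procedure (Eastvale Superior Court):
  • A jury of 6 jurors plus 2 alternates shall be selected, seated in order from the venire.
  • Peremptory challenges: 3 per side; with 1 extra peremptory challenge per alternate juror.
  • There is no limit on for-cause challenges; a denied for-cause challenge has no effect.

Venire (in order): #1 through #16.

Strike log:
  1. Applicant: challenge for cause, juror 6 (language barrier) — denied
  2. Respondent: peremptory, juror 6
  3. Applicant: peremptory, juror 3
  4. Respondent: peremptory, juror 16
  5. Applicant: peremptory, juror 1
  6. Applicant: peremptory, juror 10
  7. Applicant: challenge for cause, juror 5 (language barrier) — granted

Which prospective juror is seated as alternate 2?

Removed: #1, #3, #5, #6, #10, #16.
Seating in order: seats 1–6 → #2, #4, #7, #8, #9, #11; alternates → #12, #13.
So alternate 2 is #13.

13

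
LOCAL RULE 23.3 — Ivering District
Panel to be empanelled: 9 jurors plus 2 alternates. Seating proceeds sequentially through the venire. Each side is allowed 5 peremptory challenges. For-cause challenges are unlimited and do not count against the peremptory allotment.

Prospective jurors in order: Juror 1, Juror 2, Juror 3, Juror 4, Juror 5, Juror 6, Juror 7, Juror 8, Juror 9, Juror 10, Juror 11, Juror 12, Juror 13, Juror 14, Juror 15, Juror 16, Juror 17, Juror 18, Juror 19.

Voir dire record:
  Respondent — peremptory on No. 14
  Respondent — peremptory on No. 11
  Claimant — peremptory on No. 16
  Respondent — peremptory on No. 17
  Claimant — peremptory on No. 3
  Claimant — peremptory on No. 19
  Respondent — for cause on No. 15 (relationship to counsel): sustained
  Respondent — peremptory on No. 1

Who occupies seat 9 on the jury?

Removed: #1, #3, #11, #14, #15, #16, #17, #19.
Seating in order: seats 1–9 → #2, #4, #5, #6, #7, #8, #9, #10, #12; alternates → #13, #18.
So seat 9 is #12.

12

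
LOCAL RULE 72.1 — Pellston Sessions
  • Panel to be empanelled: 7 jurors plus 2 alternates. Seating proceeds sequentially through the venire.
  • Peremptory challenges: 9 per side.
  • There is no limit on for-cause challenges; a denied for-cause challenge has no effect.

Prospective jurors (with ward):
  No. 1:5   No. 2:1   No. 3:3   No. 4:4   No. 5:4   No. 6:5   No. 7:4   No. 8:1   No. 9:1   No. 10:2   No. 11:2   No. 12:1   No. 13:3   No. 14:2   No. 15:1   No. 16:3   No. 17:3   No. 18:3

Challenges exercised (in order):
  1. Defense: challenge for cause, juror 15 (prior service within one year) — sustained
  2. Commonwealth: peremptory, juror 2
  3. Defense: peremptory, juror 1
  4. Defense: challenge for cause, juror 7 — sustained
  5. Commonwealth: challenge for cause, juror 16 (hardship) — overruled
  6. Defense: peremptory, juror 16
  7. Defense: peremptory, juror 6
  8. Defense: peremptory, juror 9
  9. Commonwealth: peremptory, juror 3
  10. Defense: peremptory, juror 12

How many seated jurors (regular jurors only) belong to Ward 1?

Removed: #1, #2, #3, #6, #7, #9, #12, #15, #16.
Seated jurors 1–7: #4, #5, #8, #10, #11, #13, #14 (alternates #17, #18 not counted).
Of those, in Ward 1: #8 → 1.

1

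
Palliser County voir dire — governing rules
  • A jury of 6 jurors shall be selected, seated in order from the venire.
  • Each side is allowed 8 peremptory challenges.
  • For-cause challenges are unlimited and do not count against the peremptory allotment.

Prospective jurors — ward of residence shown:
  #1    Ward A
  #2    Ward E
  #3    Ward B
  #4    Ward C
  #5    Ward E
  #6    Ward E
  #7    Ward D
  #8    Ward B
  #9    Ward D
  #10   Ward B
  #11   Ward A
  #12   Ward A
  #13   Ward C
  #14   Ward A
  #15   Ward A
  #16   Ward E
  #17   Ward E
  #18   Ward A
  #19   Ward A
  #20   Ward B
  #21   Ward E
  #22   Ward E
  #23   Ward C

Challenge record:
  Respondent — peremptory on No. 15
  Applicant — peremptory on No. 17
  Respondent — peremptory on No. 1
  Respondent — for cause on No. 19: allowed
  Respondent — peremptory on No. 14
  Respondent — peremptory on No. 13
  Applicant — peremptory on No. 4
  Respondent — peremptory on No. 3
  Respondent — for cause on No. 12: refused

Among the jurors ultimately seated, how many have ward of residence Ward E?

Removed: #1, #3, #4, #13, #14, #15, #17, #19.
Seated jurors 1–6: #2, #5, #6, #7, #8, #9.
Of those, in Ward E: #2, #5, #6 → 3.

3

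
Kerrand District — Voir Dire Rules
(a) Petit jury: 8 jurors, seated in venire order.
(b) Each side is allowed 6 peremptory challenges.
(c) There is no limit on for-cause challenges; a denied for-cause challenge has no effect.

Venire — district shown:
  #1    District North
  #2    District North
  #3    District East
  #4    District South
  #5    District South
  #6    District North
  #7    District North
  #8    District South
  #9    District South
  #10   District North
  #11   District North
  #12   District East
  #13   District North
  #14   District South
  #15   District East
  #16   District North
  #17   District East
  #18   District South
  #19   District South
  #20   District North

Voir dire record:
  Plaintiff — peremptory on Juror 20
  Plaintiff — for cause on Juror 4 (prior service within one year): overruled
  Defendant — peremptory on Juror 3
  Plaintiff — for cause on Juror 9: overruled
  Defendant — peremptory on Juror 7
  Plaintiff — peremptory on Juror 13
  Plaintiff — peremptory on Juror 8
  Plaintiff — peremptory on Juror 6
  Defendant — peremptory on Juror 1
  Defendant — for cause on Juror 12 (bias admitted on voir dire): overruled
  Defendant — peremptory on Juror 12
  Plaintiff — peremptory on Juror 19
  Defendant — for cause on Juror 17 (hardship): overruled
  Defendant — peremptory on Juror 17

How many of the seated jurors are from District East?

1

Removed: #1, #3, #6, #7, #8, #12, #13, #17, #19, #20.
Seated jurors 1–8: #2, #4, #5, #9, #10, #11, #14, #15.
Of those, in District East: #15 → 1.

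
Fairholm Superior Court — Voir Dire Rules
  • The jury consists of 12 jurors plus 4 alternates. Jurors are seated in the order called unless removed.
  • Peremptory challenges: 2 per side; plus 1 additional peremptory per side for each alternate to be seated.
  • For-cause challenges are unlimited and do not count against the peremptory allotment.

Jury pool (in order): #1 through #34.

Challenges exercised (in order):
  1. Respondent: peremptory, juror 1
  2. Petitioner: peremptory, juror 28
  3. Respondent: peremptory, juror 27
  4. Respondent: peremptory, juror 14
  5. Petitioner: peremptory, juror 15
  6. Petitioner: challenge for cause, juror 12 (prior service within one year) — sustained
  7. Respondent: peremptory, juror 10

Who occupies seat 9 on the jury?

Removed: #1, #10, #12, #14, #15, #27, #28.
Seating in order: seats 1–12 → #2, #3, #4, #5, #6, #7, #8, #9, #11, #13, #16, #17; alternates → #18, #19, #20, #21.
So seat 9 is #11.

11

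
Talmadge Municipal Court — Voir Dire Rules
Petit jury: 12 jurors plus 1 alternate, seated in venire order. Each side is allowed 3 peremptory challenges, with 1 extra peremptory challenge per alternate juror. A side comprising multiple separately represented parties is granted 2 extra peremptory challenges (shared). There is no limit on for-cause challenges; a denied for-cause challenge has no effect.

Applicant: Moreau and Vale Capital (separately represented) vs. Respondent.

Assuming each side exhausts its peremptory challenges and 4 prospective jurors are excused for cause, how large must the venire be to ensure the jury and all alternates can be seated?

Seats to fill: 12 + 1 alternates = 13.
Peremptories — Applicant: 3 + 1×1 + 2 = 6; Respondent: 3 + 1×1 = 4; total 10.
For-cause removals: 4.
Minimum venire: 13 + 10 + 4 = 27.

27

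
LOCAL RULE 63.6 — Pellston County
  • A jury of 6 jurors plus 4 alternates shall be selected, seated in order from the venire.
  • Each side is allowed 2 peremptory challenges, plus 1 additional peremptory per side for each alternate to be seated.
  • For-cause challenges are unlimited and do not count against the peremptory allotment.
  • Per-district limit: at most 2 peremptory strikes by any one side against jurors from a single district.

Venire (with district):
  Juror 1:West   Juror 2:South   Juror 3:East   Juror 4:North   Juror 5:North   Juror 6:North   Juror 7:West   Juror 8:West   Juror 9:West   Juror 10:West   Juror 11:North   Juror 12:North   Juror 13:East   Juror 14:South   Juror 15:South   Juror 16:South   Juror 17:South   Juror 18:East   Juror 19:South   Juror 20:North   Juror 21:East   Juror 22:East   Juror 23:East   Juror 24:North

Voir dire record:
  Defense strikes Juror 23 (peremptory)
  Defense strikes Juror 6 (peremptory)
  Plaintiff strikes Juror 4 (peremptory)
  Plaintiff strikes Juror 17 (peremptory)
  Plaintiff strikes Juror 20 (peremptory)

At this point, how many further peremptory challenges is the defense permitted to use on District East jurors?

1

Defense peremptories so far: #23, #6 — 2 of 6 used, 4 left overall.
Against District East: #23 — 1 used; per-district cap 2 leaves 1.
Binding limit: min(4, 1) = 1.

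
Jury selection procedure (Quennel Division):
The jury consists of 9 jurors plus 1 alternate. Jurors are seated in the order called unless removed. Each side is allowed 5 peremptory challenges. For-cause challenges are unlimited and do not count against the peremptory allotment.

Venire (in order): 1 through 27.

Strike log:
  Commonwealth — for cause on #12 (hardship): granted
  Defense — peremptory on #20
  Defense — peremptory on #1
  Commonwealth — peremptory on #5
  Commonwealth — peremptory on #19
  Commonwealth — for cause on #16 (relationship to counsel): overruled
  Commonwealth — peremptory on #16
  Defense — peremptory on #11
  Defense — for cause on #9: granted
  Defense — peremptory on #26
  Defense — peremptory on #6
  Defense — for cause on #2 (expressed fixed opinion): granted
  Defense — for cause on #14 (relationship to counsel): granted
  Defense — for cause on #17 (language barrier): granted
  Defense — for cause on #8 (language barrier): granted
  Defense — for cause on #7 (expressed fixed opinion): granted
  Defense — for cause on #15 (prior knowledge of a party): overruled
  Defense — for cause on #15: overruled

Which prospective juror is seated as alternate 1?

Removed: #1, #2, #5, #6, #7, #8, #9, #11, #12, #14, #16, #17, #19, #20, #26. (#15 stays — for-cause denied.)
Seating in order: seats 1–9 → #3, #4, #10, #13, #15, #18, #21, #22, #23; alternates → #24.
So alternate 1 is #24.

24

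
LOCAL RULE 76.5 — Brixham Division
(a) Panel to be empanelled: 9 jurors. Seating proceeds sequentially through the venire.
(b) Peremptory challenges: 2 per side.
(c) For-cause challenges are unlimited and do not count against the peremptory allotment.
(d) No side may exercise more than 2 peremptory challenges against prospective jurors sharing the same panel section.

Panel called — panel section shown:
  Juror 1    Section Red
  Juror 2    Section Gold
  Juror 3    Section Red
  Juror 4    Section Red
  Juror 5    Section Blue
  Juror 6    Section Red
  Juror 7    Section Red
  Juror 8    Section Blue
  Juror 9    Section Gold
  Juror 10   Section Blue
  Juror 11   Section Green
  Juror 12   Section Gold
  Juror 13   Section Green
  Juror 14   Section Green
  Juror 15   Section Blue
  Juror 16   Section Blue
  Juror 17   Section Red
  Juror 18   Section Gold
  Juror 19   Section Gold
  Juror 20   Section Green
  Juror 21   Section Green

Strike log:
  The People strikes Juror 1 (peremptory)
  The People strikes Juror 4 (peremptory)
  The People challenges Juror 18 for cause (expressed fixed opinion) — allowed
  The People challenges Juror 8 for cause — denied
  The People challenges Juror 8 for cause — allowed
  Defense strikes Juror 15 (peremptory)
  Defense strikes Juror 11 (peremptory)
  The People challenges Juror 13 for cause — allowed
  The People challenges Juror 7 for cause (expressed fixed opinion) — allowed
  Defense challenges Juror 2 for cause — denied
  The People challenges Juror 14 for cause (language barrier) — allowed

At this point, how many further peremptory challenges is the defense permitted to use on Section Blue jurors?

Defense peremptories so far: #15, #11 — 2 of 2 used, 0 left overall.
Against Section Blue: #15 — 1 used; per-section cap 2 leaves 1.
Binding limit: min(0, 1) = 0.

0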